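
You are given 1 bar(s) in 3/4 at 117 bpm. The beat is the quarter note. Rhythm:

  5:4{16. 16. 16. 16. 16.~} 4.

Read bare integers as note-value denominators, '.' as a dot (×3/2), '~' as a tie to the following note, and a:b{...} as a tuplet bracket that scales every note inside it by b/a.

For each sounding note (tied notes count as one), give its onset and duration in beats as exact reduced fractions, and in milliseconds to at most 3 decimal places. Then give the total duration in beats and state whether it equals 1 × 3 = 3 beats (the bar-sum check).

1) 0.0ms=0b +153.846ms=3/10b
2) 153.846ms=3/10b +153.846ms=3/10b
3) 307.692ms=3/5b +153.846ms=3/10b
4) 461.538ms=9/10b +153.846ms=3/10b
5) 615.385ms=6/5b +923.077ms=9/5b
Σ=3b of 3 (117bpm 3/4) — PASS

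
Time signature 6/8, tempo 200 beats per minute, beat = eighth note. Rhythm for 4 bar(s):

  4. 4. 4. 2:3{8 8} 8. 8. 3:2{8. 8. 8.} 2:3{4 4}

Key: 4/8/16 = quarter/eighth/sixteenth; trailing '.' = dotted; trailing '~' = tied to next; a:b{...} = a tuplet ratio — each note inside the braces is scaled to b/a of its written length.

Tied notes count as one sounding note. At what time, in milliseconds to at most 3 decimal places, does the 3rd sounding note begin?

1. 0.0ms @ 0 + 900.0ms (3)
2. 900.0ms @ 3 + 900.0ms (3)
3. 1800.0ms @ 6 + 900.0ms (3)
4. 2700.0ms @ 9 + 450.0ms (3/2)
5. 3150.0ms @ 21/2 + 450.0ms (3/2)
6. 3600.0ms @ 12 + 450.0ms (3/2)
7. 4050.0ms @ 27/2 + 450.0ms (3/2)
8. 4500.0ms @ 15 + 300.0ms (1)
9. 4800.0ms @ 16 + 300.0ms (1)
10. 5100.0ms @ 17 + 300.0ms (1)
11. 5400.0ms @ 18 + 900.0ms (3)
12. 6300.0ms @ 21 + 900.0ms (3)

note 3 onset = 6b = 1800.0ms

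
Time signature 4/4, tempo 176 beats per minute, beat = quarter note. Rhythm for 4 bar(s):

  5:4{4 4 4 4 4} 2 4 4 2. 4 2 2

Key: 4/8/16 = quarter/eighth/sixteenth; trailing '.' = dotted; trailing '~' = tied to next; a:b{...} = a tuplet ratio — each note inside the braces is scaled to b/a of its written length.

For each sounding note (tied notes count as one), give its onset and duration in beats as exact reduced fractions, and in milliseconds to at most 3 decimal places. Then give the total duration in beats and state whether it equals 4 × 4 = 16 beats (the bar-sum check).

1) 0.0ms=0b +272.727ms=4/5b
2) 272.727ms=4/5b +272.727ms=4/5b
3) 545.455ms=8/5b +272.727ms=4/5b
4) 818.182ms=12/5b +272.727ms=4/5b
5) 1090.909ms=16/5b +272.727ms=4/5b
6) 1363.636ms=4b +681.818ms=2b
7) 2045.455ms=6b +340.909ms=1b
8) 2386.364ms=7b +340.909ms=1b
9) 2727.273ms=8b +1022.727ms=3b
10) 3750.0ms=11b +340.909ms=1b
11) 4090.909ms=12b +681.818ms=2b
12) 4772.727ms=14b +681.818ms=2b
Σ=16b of 16 (176bpm 4/4) — PASS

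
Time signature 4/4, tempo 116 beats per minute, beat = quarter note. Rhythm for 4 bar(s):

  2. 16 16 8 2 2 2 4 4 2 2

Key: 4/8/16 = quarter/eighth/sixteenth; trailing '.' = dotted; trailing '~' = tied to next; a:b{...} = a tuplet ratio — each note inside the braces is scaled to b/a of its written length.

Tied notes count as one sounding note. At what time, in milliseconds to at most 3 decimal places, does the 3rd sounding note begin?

note 3 onset = 13/4b = 1681.034ms

1. 0.0ms @ 0 + 1551.724ms (3)
2. 1551.724ms @ 3 + 129.31ms (1/4)
3. 1681.034ms @ 13/4 + 129.31ms (1/4)
4. 1810.345ms @ 7/2 + 258.621ms (1/2)
5. 2068.966ms @ 4 + 1034.483ms (2)
6. 3103.448ms @ 6 + 1034.483ms (2)
7. 4137.931ms @ 8 + 1034.483ms (2)
8. 5172.414ms @ 10 + 517.241ms (1)
9. 5689.655ms @ 11 + 517.241ms (1)
10. 6206.897ms @ 12 + 1034.483ms (2)
11. 7241.379ms @ 14 + 1034.483ms (2)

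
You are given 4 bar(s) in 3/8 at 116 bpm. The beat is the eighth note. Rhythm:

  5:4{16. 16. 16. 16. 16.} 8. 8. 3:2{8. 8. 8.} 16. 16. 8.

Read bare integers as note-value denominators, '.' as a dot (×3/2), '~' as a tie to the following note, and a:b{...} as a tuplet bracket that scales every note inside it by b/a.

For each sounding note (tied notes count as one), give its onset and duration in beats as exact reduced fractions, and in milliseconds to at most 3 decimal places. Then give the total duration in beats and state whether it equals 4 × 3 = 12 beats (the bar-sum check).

1) 0.0ms=0b +310.345ms=3/5b
2) 310.345ms=3/5b +310.345ms=3/5b
3) 620.69ms=6/5b +310.345ms=3/5b
4) 931.034ms=9/5b +310.345ms=3/5b
5) 1241.379ms=12/5b +310.345ms=3/5b
6) 1551.724ms=3b +775.862ms=3/2b
7) 2327.586ms=9/2b +775.862ms=3/2b
8) 3103.448ms=6b +517.241ms=1b
9) 3620.69ms=7b +517.241ms=1b
10) 4137.931ms=8b +517.241ms=1b
11) 4655.172ms=9b +387.931ms=3/4b
12) 5043.103ms=39/4b +387.931ms=3/4b
13) 5431.034ms=21/2b +775.862ms=3/2b
Σ=12b of 12 (116bpm 3/8) — PASS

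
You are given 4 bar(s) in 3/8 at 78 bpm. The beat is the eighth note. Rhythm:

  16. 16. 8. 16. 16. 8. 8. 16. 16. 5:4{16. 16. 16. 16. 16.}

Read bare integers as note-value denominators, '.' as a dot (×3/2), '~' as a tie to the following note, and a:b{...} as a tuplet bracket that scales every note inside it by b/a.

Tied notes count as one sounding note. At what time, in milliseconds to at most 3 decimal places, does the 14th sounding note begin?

note 14 onset = 57/5b = 8769.231ms

1. 0.0ms @ 0 + 576.923ms (3/4)
2. 576.923ms @ 3/4 + 576.923ms (3/4)
3. 1153.846ms @ 3/2 + 1153.846ms (3/2)
4. 2307.692ms @ 3 + 576.923ms (3/4)
5. 2884.615ms @ 15/4 + 576.923ms (3/4)
6. 3461.538ms @ 9/2 + 1153.846ms (3/2)
7. 4615.385ms @ 6 + 1153.846ms (3/2)
8. 5769.231ms @ 15/2 + 576.923ms (3/4)
9. 6346.154ms @ 33/4 + 576.923ms (3/4)
10. 6923.077ms @ 9 + 461.538ms (3/5)
11. 7384.615ms @ 48/5 + 461.538ms (3/5)
12. 7846.154ms @ 51/5 + 461.538ms (3/5)
13. 8307.692ms @ 54/5 + 461.538ms (3/5)
14. 8769.231ms @ 57/5 + 461.538ms (3/5)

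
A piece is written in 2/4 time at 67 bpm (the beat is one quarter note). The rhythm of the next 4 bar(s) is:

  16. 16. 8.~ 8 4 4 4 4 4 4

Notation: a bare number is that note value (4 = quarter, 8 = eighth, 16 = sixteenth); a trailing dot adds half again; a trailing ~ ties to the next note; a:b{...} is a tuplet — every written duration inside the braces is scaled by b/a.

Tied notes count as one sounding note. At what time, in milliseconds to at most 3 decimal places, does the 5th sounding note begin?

note 5 onset = 3b = 2686.567ms

1. 0.0ms @ 0 + 335.821ms (3/8)
2. 335.821ms @ 3/8 + 335.821ms (3/8)
3. 671.642ms @ 3/4 + 1119.403ms (5/4)
4. 1791.045ms @ 2 + 895.522ms (1)
5. 2686.567ms @ 3 + 895.522ms (1)
6. 3582.09ms @ 4 + 895.522ms (1)
7. 4477.612ms @ 5 + 895.522ms (1)
8. 5373.134ms @ 6 + 895.522ms (1)
9. 6268.657ms @ 7 + 895.522ms (1)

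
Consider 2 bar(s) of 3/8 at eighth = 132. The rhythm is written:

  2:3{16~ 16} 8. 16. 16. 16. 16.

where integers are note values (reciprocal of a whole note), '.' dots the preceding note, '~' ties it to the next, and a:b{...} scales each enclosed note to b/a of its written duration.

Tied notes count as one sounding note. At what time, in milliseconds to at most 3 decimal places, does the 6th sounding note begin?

note 6 onset = 21/4b = 2386.364ms

1. 0.0ms @ 0 + 681.818ms (3/2)
2. 681.818ms @ 3/2 + 681.818ms (3/2)
3. 1363.636ms @ 3 + 340.909ms (3/4)
4. 1704.545ms @ 15/4 + 340.909ms (3/4)
5. 2045.455ms @ 9/2 + 340.909ms (3/4)
6. 2386.364ms @ 21/4 + 340.909ms (3/4)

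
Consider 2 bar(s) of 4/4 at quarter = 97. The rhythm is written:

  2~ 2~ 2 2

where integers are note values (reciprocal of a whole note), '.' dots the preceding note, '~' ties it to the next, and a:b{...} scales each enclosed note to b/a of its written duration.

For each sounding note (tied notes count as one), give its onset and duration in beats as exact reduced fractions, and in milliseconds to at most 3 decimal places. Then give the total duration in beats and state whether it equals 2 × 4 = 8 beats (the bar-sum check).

1) 0.0ms=0b +3711.34ms=6b
2) 3711.34ms=6b +1237.113ms=2b
Σ=8b of 8 (97bpm 4/4) — PASS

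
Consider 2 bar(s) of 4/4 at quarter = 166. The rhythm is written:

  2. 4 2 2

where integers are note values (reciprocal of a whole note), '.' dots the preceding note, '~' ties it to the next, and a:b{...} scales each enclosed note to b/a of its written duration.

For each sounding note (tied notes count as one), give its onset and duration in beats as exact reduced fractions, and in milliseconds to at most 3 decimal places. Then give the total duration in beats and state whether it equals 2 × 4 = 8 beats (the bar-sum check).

1) 0.0ms=0b +1084.337ms=3b
2) 1084.337ms=3b +361.446ms=1b
3) 1445.783ms=4b +722.892ms=2b
4) 2168.675ms=6b +722.892ms=2b
Σ=8b of 8 (166bpm 4/4) — PASS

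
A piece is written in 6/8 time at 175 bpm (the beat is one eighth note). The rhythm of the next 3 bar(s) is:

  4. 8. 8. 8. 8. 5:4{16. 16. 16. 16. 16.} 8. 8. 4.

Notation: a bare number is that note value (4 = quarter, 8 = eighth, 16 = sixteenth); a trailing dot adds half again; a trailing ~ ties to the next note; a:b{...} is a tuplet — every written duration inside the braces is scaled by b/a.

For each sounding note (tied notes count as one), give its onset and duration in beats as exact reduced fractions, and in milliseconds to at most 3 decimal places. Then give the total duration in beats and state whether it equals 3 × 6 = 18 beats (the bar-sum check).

1) 0.0ms=0b +1028.571ms=3b
2) 1028.571ms=3b +514.286ms=3/2b
3) 1542.857ms=9/2b +514.286ms=3/2b
4) 2057.143ms=6b +514.286ms=3/2b
5) 2571.429ms=15/2b +514.286ms=3/2b
6) 3085.714ms=9b +205.714ms=3/5b
7) 3291.429ms=48/5b +205.714ms=3/5b
8) 3497.143ms=51/5b +205.714ms=3/5b
9) 3702.857ms=54/5b +205.714ms=3/5b
10) 3908.571ms=57/5b +205.714ms=3/5b
11) 4114.286ms=12b +514.286ms=3/2b
12) 4628.571ms=27/2b +514.286ms=3/2b
13) 5142.857ms=15b +1028.571ms=3b
Σ=18b of 18 (175bpm 6/8) — PASS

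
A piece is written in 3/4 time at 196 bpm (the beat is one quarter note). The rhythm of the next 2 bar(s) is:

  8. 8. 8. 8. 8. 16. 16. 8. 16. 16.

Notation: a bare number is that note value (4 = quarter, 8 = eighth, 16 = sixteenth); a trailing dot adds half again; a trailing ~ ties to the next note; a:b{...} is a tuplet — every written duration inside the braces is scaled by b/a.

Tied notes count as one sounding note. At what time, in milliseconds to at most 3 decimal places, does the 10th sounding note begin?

1. 0.0ms @ 0 + 229.592ms (3/4)
2. 229.592ms @ 3/4 + 229.592ms (3/4)
3. 459.184ms @ 3/2 + 229.592ms (3/4)
4. 688.776ms @ 9/4 + 229.592ms (3/4)
5. 918.367ms @ 3 + 229.592ms (3/4)
6. 1147.959ms @ 15/4 + 114.796ms (3/8)
7. 1262.755ms @ 33/8 + 114.796ms (3/8)
8. 1377.551ms @ 9/2 + 229.592ms (3/4)
9. 1607.143ms @ 21/4 + 114.796ms (3/8)
10. 1721.939ms @ 45/8 + 114.796ms (3/8)

note 10 onset = 45/8b = 1721.939ms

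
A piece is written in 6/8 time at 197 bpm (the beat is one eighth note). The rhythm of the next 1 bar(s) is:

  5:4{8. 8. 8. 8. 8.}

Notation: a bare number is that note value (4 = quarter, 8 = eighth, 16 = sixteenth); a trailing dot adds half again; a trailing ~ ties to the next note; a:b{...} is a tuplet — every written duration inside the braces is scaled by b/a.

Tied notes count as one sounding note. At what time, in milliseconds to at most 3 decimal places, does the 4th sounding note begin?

note 4 onset = 18/5b = 1096.447ms

1. 0.0ms @ 0 + 365.482ms (6/5)
2. 365.482ms @ 6/5 + 365.482ms (6/5)
3. 730.964ms @ 12/5 + 365.482ms (6/5)
4. 1096.447ms @ 18/5 + 365.482ms (6/5)
5. 1461.929ms @ 24/5 + 365.482ms (6/5)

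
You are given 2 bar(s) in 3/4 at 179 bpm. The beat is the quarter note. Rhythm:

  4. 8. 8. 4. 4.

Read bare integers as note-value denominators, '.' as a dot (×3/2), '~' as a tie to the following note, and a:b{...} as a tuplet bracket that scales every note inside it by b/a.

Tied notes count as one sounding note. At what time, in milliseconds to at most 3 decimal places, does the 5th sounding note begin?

1. 0.0ms @ 0 + 502.793ms (3/2)
2. 502.793ms @ 3/2 + 251.397ms (3/4)
3. 754.19ms @ 9/4 + 251.397ms (3/4)
4. 1005.587ms @ 3 + 502.793ms (3/2)
5. 1508.38ms @ 9/2 + 502.793ms (3/2)

note 5 onset = 9/2b = 1508.38ms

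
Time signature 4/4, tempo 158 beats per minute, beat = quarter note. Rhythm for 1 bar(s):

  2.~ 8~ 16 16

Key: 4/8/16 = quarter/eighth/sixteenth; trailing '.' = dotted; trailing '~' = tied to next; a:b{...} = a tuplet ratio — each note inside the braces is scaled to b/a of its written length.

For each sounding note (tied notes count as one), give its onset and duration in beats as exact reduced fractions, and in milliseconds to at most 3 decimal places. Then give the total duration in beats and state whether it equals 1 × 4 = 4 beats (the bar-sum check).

1) 0.0ms=0b +1424.051ms=15/4b
2) 1424.051ms=15/4b +94.937ms=1/4b
Σ=4b of 4 (158bpm 4/4) — PASS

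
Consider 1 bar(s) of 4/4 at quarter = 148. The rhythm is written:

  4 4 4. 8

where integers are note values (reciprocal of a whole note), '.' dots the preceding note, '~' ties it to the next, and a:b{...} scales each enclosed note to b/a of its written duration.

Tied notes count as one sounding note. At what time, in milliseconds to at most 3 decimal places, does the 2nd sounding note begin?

1. 0.0ms @ 0 + 405.405ms (1)
2. 405.405ms @ 1 + 405.405ms (1)
3. 810.811ms @ 2 + 608.108ms (3/2)
4. 1418.919ms @ 7/2 + 202.703ms (1/2)

note 2 onset = 1b = 405.405ms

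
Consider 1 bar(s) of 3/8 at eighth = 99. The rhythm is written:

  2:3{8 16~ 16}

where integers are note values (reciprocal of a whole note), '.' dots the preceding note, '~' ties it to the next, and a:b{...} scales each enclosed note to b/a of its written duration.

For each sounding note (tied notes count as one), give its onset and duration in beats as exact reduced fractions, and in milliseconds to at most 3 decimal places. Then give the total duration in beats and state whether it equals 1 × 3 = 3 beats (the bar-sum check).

1) 0.0ms=0b +909.091ms=3/2b
2) 909.091ms=3/2b +909.091ms=3/2b
Σ=3b of 3 (99bpm 3/8) — PASS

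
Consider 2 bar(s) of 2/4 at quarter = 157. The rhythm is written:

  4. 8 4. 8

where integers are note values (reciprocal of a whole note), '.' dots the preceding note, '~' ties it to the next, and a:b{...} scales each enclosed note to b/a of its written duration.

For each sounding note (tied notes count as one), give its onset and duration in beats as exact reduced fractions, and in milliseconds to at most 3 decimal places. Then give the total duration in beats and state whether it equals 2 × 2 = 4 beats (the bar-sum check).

1) 0.0ms=0b +573.248ms=3/2b
2) 573.248ms=3/2b +191.083ms=1/2b
3) 764.331ms=2b +573.248ms=3/2b
4) 1337.58ms=7/2b +191.083ms=1/2b
Σ=4b of 4 (157bpm 2/4) — PASS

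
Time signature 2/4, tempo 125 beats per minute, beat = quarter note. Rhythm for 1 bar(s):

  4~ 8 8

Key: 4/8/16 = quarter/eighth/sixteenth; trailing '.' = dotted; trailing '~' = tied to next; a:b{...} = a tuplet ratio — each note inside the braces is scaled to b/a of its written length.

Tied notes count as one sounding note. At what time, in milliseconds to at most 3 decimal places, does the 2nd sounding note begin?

note 2 onset = 3/2b = 720.0ms

1. 0.0ms @ 0 + 720.0ms (3/2)
2. 720.0ms @ 3/2 + 240.0ms (1/2)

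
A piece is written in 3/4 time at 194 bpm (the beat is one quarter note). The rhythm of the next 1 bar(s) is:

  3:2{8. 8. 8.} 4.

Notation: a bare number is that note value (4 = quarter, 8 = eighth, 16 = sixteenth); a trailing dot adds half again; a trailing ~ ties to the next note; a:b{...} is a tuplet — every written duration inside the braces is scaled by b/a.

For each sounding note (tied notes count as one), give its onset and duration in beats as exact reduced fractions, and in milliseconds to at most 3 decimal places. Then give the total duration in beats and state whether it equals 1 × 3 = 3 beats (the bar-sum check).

1) 0.0ms=0b +154.639ms=1/2b
2) 154.639ms=1/2b +154.639ms=1/2b
3) 309.278ms=1b +154.639ms=1/2b
4) 463.918ms=3/2b +463.918ms=3/2b
Σ=3b of 3 (194bpm 3/4) — PASS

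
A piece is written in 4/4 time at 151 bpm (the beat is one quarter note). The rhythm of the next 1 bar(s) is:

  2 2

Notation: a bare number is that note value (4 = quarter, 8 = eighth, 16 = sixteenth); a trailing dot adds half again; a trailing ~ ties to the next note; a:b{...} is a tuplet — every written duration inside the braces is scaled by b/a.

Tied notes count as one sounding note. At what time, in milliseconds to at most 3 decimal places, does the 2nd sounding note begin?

note 2 onset = 2b = 794.702ms

1. 0.0ms @ 0 + 794.702ms (2)
2. 794.702ms @ 2 + 794.702ms (2)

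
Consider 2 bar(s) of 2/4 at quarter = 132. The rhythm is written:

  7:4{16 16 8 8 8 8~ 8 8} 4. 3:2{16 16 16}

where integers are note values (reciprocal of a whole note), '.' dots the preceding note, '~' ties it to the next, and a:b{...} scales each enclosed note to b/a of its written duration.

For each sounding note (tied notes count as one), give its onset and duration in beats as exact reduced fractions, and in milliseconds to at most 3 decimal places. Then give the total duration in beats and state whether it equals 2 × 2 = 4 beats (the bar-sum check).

1) 0.0ms=0b +64.935ms=1/7b
2) 64.935ms=1/7b +64.935ms=1/7b
3) 129.87ms=2/7b +129.87ms=2/7b
4) 259.74ms=4/7b +129.87ms=2/7b
5) 389.61ms=6/7b +129.87ms=2/7b
6) 519.481ms=8/7b +259.74ms=4/7b
7) 779.221ms=12/7b +129.87ms=2/7b
8) 909.091ms=2b +681.818ms=3/2b
9) 1590.909ms=7/2b +75.758ms=1/6b
10) 1666.667ms=11/3b +75.758ms=1/6b
11) 1742.424ms=23/6b +75.758ms=1/6b
Σ=4b of 4 (132bpm 2/4) — PASS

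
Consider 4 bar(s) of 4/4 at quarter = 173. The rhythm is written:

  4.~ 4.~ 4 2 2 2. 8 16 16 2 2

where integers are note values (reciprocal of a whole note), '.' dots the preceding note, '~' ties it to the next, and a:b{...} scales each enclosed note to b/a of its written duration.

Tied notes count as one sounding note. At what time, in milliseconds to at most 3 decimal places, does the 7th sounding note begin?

1. 0.0ms @ 0 + 1387.283ms (4)
2. 1387.283ms @ 4 + 693.642ms (2)
3. 2080.925ms @ 6 + 693.642ms (2)
4. 2774.566ms @ 8 + 1040.462ms (3)
5. 3815.029ms @ 11 + 173.41ms (1/2)
6. 3988.439ms @ 23/2 + 86.705ms (1/4)
7. 4075.145ms @ 47/4 + 86.705ms (1/4)
8. 4161.85ms @ 12 + 693.642ms (2)
9. 4855.491ms @ 14 + 693.642ms (2)

note 7 onset = 47/4b = 4075.145ms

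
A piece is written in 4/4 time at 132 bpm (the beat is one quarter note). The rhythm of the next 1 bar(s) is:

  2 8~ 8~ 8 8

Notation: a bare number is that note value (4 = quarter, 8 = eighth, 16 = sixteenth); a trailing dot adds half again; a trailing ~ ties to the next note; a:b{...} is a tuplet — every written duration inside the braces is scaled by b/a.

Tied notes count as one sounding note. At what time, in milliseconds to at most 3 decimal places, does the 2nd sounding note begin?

note 2 onset = 2b = 909.091ms

1. 0.0ms @ 0 + 909.091ms (2)
2. 909.091ms @ 2 + 681.818ms (3/2)
3. 1590.909ms @ 7/2 + 227.273ms (1/2)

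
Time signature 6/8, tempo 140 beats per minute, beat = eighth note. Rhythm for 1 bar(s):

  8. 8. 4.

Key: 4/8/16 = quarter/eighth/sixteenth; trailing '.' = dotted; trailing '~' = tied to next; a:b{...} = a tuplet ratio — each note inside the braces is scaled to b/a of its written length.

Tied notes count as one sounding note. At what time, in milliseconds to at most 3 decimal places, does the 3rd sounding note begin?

1. 0.0ms @ 0 + 642.857ms (3/2)
2. 642.857ms @ 3/2 + 642.857ms (3/2)
3. 1285.714ms @ 3 + 1285.714ms (3)

note 3 onset = 3b = 1285.714ms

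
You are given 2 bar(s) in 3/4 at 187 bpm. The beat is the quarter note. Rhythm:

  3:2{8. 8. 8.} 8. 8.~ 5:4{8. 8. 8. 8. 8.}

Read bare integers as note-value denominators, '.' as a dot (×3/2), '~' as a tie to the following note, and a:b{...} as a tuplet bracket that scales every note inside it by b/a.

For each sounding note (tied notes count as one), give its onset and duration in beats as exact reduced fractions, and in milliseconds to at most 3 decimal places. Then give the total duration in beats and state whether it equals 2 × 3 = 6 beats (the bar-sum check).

1) 0.0ms=0b +160.428ms=1/2b
2) 160.428ms=1/2b +160.428ms=1/2b
3) 320.856ms=1b +160.428ms=1/2b
4) 481.283ms=3/2b +240.642ms=3/4b
5) 721.925ms=9/4b +433.155ms=27/20b
6) 1155.08ms=18/5b +192.513ms=3/5b
7) 1347.594ms=21/5b +192.513ms=3/5b
8) 1540.107ms=24/5b +192.513ms=3/5b
9) 1732.62ms=27/5b +192.513ms=3/5b
Σ=6b of 6 (187bpm 3/4) — PASS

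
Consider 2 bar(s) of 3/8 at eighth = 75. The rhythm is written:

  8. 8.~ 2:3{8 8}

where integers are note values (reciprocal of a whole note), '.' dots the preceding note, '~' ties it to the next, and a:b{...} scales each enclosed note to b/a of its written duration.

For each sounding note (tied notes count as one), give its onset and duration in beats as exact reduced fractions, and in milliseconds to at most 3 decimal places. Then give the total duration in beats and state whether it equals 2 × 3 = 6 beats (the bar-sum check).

1) 0.0ms=0b +1200.0ms=3/2b
2) 1200.0ms=3/2b +2400.0ms=3b
3) 3600.0ms=9/2b +1200.0ms=3/2b
Σ=6b of 6 (75bpm 3/8) — PASS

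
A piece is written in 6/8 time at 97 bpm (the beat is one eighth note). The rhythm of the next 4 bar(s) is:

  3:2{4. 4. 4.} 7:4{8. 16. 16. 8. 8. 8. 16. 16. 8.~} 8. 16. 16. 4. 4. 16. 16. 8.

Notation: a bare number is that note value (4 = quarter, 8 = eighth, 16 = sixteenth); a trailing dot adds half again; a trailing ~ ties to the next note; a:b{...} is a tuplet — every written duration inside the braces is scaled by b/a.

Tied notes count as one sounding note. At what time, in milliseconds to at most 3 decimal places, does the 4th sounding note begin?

note 4 onset = 6b = 3711.34ms

1. 0.0ms @ 0 + 1237.113ms (2)
2. 1237.113ms @ 2 + 1237.113ms (2)
3. 2474.227ms @ 4 + 1237.113ms (2)
4. 3711.34ms @ 6 + 530.191ms (6/7)
5. 4241.532ms @ 48/7 + 265.096ms (3/7)
6. 4506.627ms @ 51/7 + 265.096ms (3/7)
7. 4771.723ms @ 54/7 + 530.191ms (6/7)
8. 5301.915ms @ 60/7 + 530.191ms (6/7)
9. 5832.106ms @ 66/7 + 530.191ms (6/7)
10. 6362.297ms @ 72/7 + 265.096ms (3/7)
11. 6627.393ms @ 75/7 + 265.096ms (3/7)
12. 6892.489ms @ 78/7 + 1458.027ms (33/14)
13. 8350.515ms @ 27/2 + 463.918ms (3/4)
14. 8814.433ms @ 57/4 + 463.918ms (3/4)
15. 9278.351ms @ 15 + 1855.67ms (3)
16. 11134.021ms @ 18 + 1855.67ms (3)
17. 12989.691ms @ 21 + 463.918ms (3/4)
18. 13453.608ms @ 87/4 + 463.918ms (3/4)
19. 13917.526ms @ 45/2 + 927.835ms (3/2)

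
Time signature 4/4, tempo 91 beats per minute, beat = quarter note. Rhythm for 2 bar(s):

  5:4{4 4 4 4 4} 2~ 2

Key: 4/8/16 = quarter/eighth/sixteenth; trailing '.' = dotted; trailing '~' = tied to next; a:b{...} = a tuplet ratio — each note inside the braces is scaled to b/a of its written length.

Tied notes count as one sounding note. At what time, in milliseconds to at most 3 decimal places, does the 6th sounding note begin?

note 6 onset = 4b = 2637.363ms

1. 0.0ms @ 0 + 527.473ms (4/5)
2. 527.473ms @ 4/5 + 527.473ms (4/5)
3. 1054.945ms @ 8/5 + 527.473ms (4/5)
4. 1582.418ms @ 12/5 + 527.473ms (4/5)
5. 2109.89ms @ 16/5 + 527.473ms (4/5)
6. 2637.363ms @ 4 + 2637.363ms (4)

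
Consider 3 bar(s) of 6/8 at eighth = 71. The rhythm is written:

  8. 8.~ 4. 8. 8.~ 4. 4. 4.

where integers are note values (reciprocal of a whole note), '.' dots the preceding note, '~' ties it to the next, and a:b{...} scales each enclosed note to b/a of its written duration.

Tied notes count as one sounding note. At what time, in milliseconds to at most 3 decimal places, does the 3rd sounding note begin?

1. 0.0ms @ 0 + 1267.606ms (3/2)
2. 1267.606ms @ 3/2 + 3802.817ms (9/2)
3. 5070.423ms @ 6 + 1267.606ms (3/2)
4. 6338.028ms @ 15/2 + 3802.817ms (9/2)
5. 10140.845ms @ 12 + 2535.211ms (3)
6. 12676.056ms @ 15 + 2535.211ms (3)

note 3 onset = 6b = 5070.423ms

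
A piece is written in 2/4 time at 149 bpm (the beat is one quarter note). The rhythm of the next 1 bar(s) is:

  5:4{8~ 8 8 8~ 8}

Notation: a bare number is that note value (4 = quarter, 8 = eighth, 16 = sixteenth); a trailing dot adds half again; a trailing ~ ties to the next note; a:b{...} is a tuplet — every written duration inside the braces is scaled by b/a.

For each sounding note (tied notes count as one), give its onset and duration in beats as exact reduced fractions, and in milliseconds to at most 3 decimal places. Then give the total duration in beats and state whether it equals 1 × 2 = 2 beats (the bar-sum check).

1) 0.0ms=0b +322.148ms=4/5b
2) 322.148ms=4/5b +161.074ms=2/5b
3) 483.221ms=6/5b +322.148ms=4/5b
Σ=2b of 2 (149bpm 2/4) — PASS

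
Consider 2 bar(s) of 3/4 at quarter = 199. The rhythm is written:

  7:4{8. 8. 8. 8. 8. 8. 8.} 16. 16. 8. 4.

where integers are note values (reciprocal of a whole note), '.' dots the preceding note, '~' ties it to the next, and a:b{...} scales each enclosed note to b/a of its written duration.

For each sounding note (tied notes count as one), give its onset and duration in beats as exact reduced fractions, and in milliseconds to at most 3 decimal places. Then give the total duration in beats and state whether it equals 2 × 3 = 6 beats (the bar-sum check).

1) 0.0ms=0b +129.218ms=3/7b
2) 129.218ms=3/7b +129.218ms=3/7b
3) 258.435ms=6/7b +129.218ms=3/7b
4) 387.653ms=9/7b +129.218ms=3/7b
5) 516.87ms=12/7b +129.218ms=3/7b
6) 646.088ms=15/7b +129.218ms=3/7b
7) 775.305ms=18/7b +129.218ms=3/7b
8) 904.523ms=3b +113.065ms=3/8b
9) 1017.588ms=27/8b +113.065ms=3/8b
10) 1130.653ms=15/4b +226.131ms=3/4b
11) 1356.784ms=9/2b +452.261ms=3/2b
Σ=6b of 6 (199bpm 3/4) — PASS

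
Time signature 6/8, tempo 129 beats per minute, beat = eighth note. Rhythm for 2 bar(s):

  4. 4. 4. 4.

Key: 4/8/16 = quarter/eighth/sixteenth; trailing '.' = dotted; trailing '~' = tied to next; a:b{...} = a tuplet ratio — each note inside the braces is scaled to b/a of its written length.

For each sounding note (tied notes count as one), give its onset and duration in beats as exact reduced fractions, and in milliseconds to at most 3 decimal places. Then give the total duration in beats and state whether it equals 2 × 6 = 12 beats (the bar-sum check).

1) 0.0ms=0b +1395.349ms=3b
2) 1395.349ms=3b +1395.349ms=3b
3) 2790.698ms=6b +1395.349ms=3b
4) 4186.047ms=9b +1395.349ms=3b
Σ=12b of 12 (129bpm 6/8) — PASS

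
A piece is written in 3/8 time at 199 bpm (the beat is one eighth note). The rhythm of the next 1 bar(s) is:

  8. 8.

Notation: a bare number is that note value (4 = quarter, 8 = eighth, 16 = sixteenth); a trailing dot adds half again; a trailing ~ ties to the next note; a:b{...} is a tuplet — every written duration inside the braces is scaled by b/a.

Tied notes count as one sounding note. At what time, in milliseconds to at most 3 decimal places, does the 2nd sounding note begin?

1. 0.0ms @ 0 + 452.261ms (3/2)
2. 452.261ms @ 3/2 + 452.261ms (3/2)

note 2 onset = 3/2b = 452.261ms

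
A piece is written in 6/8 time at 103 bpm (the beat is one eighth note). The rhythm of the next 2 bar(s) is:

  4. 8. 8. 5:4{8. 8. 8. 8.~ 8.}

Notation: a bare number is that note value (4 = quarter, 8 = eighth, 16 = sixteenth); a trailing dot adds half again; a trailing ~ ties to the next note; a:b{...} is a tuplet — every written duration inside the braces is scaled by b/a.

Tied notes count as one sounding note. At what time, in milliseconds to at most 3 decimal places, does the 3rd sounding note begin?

note 3 onset = 9/2b = 2621.359ms

1. 0.0ms @ 0 + 1747.573ms (3)
2. 1747.573ms @ 3 + 873.786ms (3/2)
3. 2621.359ms @ 9/2 + 873.786ms (3/2)
4. 3495.146ms @ 6 + 699.029ms (6/5)
5. 4194.175ms @ 36/5 + 699.029ms (6/5)
6. 4893.204ms @ 42/5 + 699.029ms (6/5)
7. 5592.233ms @ 48/5 + 1398.058ms (12/5)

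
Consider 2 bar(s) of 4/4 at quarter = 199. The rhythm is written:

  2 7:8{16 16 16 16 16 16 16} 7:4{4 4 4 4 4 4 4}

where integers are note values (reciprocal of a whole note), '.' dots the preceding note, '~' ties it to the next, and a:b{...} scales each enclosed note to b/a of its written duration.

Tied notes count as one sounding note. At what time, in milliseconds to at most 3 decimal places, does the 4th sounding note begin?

note 4 onset = 18/7b = 775.305ms

1. 0.0ms @ 0 + 603.015ms (2)
2. 603.015ms @ 2 + 86.145ms (2/7)
3. 689.16ms @ 16/7 + 86.145ms (2/7)
4. 775.305ms @ 18/7 + 86.145ms (2/7)
5. 861.45ms @ 20/7 + 86.145ms (2/7)
6. 947.595ms @ 22/7 + 86.145ms (2/7)
7. 1033.74ms @ 24/7 + 86.145ms (2/7)
8. 1119.885ms @ 26/7 + 86.145ms (2/7)
9. 1206.03ms @ 4 + 172.29ms (4/7)
10. 1378.32ms @ 32/7 + 172.29ms (4/7)
11. 1550.61ms @ 36/7 + 172.29ms (4/7)
12. 1722.9ms @ 40/7 + 172.29ms (4/7)
13. 1895.19ms @ 44/7 + 172.29ms (4/7)
14. 2067.48ms @ 48/7 + 172.29ms (4/7)
15. 2239.77ms @ 52/7 + 172.29ms (4/7)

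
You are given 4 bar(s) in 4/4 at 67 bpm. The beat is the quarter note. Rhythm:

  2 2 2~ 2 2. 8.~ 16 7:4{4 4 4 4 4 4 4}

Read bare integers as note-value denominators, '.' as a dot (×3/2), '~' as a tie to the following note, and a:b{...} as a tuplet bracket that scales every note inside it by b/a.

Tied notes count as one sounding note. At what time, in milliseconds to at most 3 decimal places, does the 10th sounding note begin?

1. 0.0ms @ 0 + 1791.045ms (2)
2. 1791.045ms @ 2 + 1791.045ms (2)
3. 3582.09ms @ 4 + 3582.09ms (4)
4. 7164.179ms @ 8 + 2686.567ms (3)
5. 9850.746ms @ 11 + 895.522ms (1)
6. 10746.269ms @ 12 + 511.727ms (4/7)
7. 11257.996ms @ 88/7 + 511.727ms (4/7)
8. 11769.723ms @ 92/7 + 511.727ms (4/7)
9. 12281.45ms @ 96/7 + 511.727ms (4/7)
10. 12793.177ms @ 100/7 + 511.727ms (4/7)
11. 13304.904ms @ 104/7 + 511.727ms (4/7)
12. 13816.631ms @ 108/7 + 511.727ms (4/7)

note 10 onset = 100/7b = 12793.177ms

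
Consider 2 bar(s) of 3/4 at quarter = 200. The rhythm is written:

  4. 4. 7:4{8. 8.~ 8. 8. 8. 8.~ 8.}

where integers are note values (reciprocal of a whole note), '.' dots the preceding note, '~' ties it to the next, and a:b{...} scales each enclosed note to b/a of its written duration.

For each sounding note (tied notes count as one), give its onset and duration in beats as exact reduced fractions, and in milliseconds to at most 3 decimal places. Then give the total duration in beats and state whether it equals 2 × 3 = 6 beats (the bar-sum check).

1) 0.0ms=0b +450.0ms=3/2b
2) 450.0ms=3/2b +450.0ms=3/2b
3) 900.0ms=3b +128.571ms=3/7b
4) 1028.571ms=24/7b +257.143ms=6/7b
5) 1285.714ms=30/7b +128.571ms=3/7b
6) 1414.286ms=33/7b +128.571ms=3/7b
7) 1542.857ms=36/7b +257.143ms=6/7b
Σ=6b of 6 (200bpm 3/4) — PASS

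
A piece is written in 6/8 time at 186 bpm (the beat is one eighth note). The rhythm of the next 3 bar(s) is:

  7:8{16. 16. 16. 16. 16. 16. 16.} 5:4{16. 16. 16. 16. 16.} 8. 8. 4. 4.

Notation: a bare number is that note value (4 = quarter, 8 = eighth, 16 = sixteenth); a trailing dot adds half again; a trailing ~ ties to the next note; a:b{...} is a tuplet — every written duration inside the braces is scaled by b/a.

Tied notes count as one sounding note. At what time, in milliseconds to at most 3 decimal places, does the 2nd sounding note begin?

note 2 onset = 6/7b = 276.498ms

1. 0.0ms @ 0 + 276.498ms (6/7)
2. 276.498ms @ 6/7 + 276.498ms (6/7)
3. 552.995ms @ 12/7 + 276.498ms (6/7)
4. 829.493ms @ 18/7 + 276.498ms (6/7)
5. 1105.991ms @ 24/7 + 276.498ms (6/7)
6. 1382.488ms @ 30/7 + 276.498ms (6/7)
7. 1658.986ms @ 36/7 + 276.498ms (6/7)
8. 1935.484ms @ 6 + 193.548ms (3/5)
9. 2129.032ms @ 33/5 + 193.548ms (3/5)
10. 2322.581ms @ 36/5 + 193.548ms (3/5)
11. 2516.129ms @ 39/5 + 193.548ms (3/5)
12. 2709.677ms @ 42/5 + 193.548ms (3/5)
13. 2903.226ms @ 9 + 483.871ms (3/2)
14. 3387.097ms @ 21/2 + 483.871ms (3/2)
15. 3870.968ms @ 12 + 967.742ms (3)
16. 4838.71ms @ 15 + 967.742ms (3)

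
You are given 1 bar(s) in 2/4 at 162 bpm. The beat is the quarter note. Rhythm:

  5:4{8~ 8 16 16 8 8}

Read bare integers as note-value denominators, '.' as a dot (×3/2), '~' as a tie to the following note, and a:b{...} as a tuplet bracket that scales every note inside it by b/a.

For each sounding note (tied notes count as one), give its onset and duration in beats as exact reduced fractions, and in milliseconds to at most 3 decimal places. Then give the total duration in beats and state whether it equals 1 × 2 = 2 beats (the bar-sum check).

1) 0.0ms=0b +296.296ms=4/5b
2) 296.296ms=4/5b +74.074ms=1/5b
3) 370.37ms=1b +74.074ms=1/5b
4) 444.444ms=6/5b +148.148ms=2/5b
5) 592.593ms=8/5b +148.148ms=2/5b
Σ=2b of 2 (162bpm 2/4) — PASS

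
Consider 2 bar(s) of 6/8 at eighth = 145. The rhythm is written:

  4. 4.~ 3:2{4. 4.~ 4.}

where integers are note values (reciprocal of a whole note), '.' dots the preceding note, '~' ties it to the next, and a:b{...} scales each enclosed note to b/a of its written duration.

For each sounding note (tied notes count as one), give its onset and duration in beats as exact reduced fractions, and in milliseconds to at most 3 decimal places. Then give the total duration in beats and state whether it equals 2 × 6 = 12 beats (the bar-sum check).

1) 0.0ms=0b +1241.379ms=3b
2) 1241.379ms=3b +2068.966ms=5b
3) 3310.345ms=8b +1655.172ms=4b
Σ=12b of 12 (145bpm 6/8) — PASS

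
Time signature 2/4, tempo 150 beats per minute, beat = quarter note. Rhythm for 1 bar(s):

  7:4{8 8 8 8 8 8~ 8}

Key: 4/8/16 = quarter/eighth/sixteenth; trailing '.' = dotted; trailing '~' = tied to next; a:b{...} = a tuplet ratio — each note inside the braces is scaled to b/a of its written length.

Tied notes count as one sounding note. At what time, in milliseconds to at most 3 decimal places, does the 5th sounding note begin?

1. 0.0ms @ 0 + 114.286ms (2/7)
2. 114.286ms @ 2/7 + 114.286ms (2/7)
3. 228.571ms @ 4/7 + 114.286ms (2/7)
4. 342.857ms @ 6/7 + 114.286ms (2/7)
5. 457.143ms @ 8/7 + 114.286ms (2/7)
6. 571.429ms @ 10/7 + 228.571ms (4/7)

note 5 onset = 8/7b = 457.143ms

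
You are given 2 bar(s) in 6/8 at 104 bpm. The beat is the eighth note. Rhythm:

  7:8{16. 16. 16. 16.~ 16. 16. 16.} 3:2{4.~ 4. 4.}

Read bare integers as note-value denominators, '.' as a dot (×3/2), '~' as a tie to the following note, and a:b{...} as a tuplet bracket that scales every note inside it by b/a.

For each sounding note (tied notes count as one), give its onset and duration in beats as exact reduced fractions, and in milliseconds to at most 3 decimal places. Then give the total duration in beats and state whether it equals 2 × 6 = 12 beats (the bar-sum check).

1) 0.0ms=0b +494.505ms=6/7b
2) 494.505ms=6/7b +494.505ms=6/7b
3) 989.011ms=12/7b +494.505ms=6/7b
4) 1483.516ms=18/7b +989.011ms=12/7b
5) 2472.527ms=30/7b +494.505ms=6/7b
6) 2967.033ms=36/7b +494.505ms=6/7b
7) 3461.538ms=6b +2307.692ms=4b
8) 5769.231ms=10b +1153.846ms=2b
Σ=12b of 12 (104bpm 6/8) — PASS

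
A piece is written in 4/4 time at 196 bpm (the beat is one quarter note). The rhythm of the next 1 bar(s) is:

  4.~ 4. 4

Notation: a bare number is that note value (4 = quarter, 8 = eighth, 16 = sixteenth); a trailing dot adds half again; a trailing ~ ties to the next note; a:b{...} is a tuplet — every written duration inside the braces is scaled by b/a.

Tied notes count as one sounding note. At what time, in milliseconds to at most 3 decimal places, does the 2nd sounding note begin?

note 2 onset = 3b = 918.367ms

1. 0.0ms @ 0 + 918.367ms (3)
2. 918.367ms @ 3 + 306.122ms (1)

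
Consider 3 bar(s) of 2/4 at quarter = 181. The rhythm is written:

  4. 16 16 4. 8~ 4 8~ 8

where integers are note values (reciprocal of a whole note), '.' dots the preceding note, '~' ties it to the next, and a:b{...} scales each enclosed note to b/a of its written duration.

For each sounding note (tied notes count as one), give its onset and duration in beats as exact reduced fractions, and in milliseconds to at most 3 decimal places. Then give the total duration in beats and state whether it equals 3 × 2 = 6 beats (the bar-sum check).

1) 0.0ms=0b +497.238ms=3/2b
2) 497.238ms=3/2b +82.873ms=1/4b
3) 580.11ms=7/4b +82.873ms=1/4b
4) 662.983ms=2b +497.238ms=3/2b
5) 1160.221ms=7/2b +497.238ms=3/2b
6) 1657.459ms=5b +331.492ms=1b
Σ=6b of 6 (181bpm 2/4) — PASS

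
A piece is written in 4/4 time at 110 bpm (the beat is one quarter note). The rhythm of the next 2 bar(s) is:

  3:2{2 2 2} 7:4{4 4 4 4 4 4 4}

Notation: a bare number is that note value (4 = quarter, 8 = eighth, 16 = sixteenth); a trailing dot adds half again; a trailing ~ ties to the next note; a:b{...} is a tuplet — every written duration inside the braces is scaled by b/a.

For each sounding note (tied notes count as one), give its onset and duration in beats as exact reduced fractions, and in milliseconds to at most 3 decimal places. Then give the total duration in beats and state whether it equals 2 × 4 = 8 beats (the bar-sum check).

1) 0.0ms=0b +727.273ms=4/3b
2) 727.273ms=4/3b +727.273ms=4/3b
3) 1454.545ms=8/3b +727.273ms=4/3b
4) 2181.818ms=4b +311.688ms=4/7b
5) 2493.506ms=32/7b +311.688ms=4/7b
6) 2805.195ms=36/7b +311.688ms=4/7b
7) 3116.883ms=40/7b +311.688ms=4/7b
8) 3428.571ms=44/7b +311.688ms=4/7b
9) 3740.26ms=48/7b +311.688ms=4/7b
10) 4051.948ms=52/7b +311.688ms=4/7b
Σ=8b of 8 (110bpm 4/4) — PASS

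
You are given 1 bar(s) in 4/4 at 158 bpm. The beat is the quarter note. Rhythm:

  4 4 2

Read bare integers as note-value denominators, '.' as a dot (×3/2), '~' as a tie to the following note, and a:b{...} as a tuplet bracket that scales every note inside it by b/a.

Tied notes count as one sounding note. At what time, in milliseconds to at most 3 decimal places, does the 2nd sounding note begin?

1. 0.0ms @ 0 + 379.747ms (1)
2. 379.747ms @ 1 + 379.747ms (1)
3. 759.494ms @ 2 + 759.494ms (2)

note 2 onset = 1b = 379.747ms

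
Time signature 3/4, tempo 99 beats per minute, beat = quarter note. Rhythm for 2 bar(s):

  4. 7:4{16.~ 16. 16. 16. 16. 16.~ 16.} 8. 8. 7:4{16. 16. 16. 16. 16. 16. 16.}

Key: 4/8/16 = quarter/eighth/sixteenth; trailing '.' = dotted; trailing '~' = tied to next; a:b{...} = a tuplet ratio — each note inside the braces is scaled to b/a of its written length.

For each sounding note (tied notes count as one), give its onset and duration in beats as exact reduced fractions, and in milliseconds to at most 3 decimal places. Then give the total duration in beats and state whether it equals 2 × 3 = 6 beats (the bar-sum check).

1) 0.0ms=0b +909.091ms=3/2b
2) 909.091ms=3/2b +259.74ms=3/7b
3) 1168.831ms=27/14b +129.87ms=3/14b
4) 1298.701ms=15/7b +129.87ms=3/14b
5) 1428.571ms=33/14b +129.87ms=3/14b
6) 1558.442ms=18/7b +259.74ms=3/7b
7) 1818.182ms=3b +454.545ms=3/4b
8) 2272.727ms=15/4b +454.545ms=3/4b
9) 2727.273ms=9/2b +129.87ms=3/14b
10) 2857.143ms=33/7b +129.87ms=3/14b
11) 2987.013ms=69/14b +129.87ms=3/14b
12) 3116.883ms=36/7b +129.87ms=3/14b
13) 3246.753ms=75/14b +129.87ms=3/14b
14) 3376.623ms=39/7b +129.87ms=3/14b
15) 3506.494ms=81/14b +129.87ms=3/14b
Σ=6b of 6 (99bpm 3/4) — PASS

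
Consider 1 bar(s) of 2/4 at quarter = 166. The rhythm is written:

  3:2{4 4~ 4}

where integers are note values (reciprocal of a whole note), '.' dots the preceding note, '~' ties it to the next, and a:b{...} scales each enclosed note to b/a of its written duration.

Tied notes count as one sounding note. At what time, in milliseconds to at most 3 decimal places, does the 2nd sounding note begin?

1. 0.0ms @ 0 + 240.964ms (2/3)
2. 240.964ms @ 2/3 + 481.928ms (4/3)

note 2 onset = 2/3b = 240.964ms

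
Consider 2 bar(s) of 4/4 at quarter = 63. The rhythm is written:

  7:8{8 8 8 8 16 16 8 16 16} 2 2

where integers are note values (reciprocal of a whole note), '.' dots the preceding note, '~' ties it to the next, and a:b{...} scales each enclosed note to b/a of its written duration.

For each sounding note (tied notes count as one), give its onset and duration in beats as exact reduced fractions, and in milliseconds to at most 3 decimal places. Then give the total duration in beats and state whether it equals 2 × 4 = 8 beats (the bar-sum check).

1) 0.0ms=0b +544.218ms=4/7b
2) 544.218ms=4/7b +544.218ms=4/7b
3) 1088.435ms=8/7b +544.218ms=4/7b
4) 1632.653ms=12/7b +544.218ms=4/7b
5) 2176.871ms=16/7b +272.109ms=2/7b
6) 2448.98ms=18/7b +272.109ms=2/7b
7) 2721.088ms=20/7b +544.218ms=4/7b
8) 3265.306ms=24/7b +272.109ms=2/7b
9) 3537.415ms=26/7b +272.109ms=2/7b
10) 3809.524ms=4b +1904.762ms=2b
11) 5714.286ms=6b +1904.762ms=2b
Σ=8b of 8 (63bpm 4/4) — PASS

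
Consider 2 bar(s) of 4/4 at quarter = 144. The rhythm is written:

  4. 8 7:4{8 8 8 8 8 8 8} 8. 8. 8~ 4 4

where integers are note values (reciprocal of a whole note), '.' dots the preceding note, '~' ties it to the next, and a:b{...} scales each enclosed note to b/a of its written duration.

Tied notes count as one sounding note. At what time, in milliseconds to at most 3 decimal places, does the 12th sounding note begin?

1. 0.0ms @ 0 + 625.0ms (3/2)
2. 625.0ms @ 3/2 + 208.333ms (1/2)
3. 833.333ms @ 2 + 119.048ms (2/7)
4. 952.381ms @ 16/7 + 119.048ms (2/7)
5. 1071.429ms @ 18/7 + 119.048ms (2/7)
6. 1190.476ms @ 20/7 + 119.048ms (2/7)
7. 1309.524ms @ 22/7 + 119.048ms (2/7)
8. 1428.571ms @ 24/7 + 119.048ms (2/7)
9. 1547.619ms @ 26/7 + 119.048ms (2/7)
10. 1666.667ms @ 4 + 312.5ms (3/4)
11. 1979.167ms @ 19/4 + 312.5ms (3/4)
12. 2291.667ms @ 11/2 + 625.0ms (3/2)
13. 2916.667ms @ 7 + 416.667ms (1)

note 12 onset = 11/2b = 2291.667ms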